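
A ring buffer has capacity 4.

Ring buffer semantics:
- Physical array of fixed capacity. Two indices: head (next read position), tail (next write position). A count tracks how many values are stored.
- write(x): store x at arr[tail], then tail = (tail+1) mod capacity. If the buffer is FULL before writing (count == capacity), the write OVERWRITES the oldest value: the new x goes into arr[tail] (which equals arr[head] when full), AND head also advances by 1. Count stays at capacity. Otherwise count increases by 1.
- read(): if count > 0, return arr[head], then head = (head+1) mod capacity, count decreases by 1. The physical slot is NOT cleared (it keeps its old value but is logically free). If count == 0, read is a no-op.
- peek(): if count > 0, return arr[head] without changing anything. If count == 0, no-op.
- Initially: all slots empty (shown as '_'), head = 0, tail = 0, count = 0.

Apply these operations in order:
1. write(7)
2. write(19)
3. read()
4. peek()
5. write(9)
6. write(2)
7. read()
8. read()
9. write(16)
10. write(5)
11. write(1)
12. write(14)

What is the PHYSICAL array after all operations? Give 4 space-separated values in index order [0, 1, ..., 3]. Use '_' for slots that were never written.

After op 1 (write(7)): arr=[7 _ _ _] head=0 tail=1 count=1
After op 2 (write(19)): arr=[7 19 _ _] head=0 tail=2 count=2
After op 3 (read()): arr=[7 19 _ _] head=1 tail=2 count=1
After op 4 (peek()): arr=[7 19 _ _] head=1 tail=2 count=1
After op 5 (write(9)): arr=[7 19 9 _] head=1 tail=3 count=2
After op 6 (write(2)): arr=[7 19 9 2] head=1 tail=0 count=3
After op 7 (read()): arr=[7 19 9 2] head=2 tail=0 count=2
After op 8 (read()): arr=[7 19 9 2] head=3 tail=0 count=1
After op 9 (write(16)): arr=[16 19 9 2] head=3 tail=1 count=2
After op 10 (write(5)): arr=[16 5 9 2] head=3 tail=2 count=3
After op 11 (write(1)): arr=[16 5 1 2] head=3 tail=3 count=4
After op 12 (write(14)): arr=[16 5 1 14] head=0 tail=0 count=4

Answer: 16 5 1 14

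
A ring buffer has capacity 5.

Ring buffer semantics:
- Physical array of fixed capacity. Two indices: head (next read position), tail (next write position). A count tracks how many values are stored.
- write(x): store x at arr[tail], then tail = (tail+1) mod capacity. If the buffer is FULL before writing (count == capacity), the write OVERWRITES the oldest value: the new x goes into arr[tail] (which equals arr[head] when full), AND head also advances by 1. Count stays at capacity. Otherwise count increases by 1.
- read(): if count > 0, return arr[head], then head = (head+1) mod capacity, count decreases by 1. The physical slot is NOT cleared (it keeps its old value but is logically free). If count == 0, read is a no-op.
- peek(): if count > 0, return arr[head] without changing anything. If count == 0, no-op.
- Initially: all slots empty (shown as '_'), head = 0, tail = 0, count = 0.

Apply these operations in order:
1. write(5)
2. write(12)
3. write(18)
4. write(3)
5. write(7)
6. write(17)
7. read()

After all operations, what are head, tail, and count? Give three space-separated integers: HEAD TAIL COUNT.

Answer: 2 1 4

Derivation:
After op 1 (write(5)): arr=[5 _ _ _ _] head=0 tail=1 count=1
After op 2 (write(12)): arr=[5 12 _ _ _] head=0 tail=2 count=2
After op 3 (write(18)): arr=[5 12 18 _ _] head=0 tail=3 count=3
After op 4 (write(3)): arr=[5 12 18 3 _] head=0 tail=4 count=4
After op 5 (write(7)): arr=[5 12 18 3 7] head=0 tail=0 count=5
After op 6 (write(17)): arr=[17 12 18 3 7] head=1 tail=1 count=5
After op 7 (read()): arr=[17 12 18 3 7] head=2 tail=1 count=4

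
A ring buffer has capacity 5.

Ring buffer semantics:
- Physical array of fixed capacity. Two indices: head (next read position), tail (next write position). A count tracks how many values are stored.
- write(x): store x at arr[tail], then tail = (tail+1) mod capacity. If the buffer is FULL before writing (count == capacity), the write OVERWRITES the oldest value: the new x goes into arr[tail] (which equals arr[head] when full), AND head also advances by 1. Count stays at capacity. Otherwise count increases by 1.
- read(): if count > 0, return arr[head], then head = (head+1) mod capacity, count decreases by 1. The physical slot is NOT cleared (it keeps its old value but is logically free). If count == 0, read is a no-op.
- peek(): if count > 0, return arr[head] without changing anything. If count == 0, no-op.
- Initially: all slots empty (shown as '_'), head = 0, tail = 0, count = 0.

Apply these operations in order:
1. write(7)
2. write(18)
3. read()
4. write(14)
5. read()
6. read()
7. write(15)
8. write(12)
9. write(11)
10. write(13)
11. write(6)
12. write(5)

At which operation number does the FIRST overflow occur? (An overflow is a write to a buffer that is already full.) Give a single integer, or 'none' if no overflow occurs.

Answer: 12

Derivation:
After op 1 (write(7)): arr=[7 _ _ _ _] head=0 tail=1 count=1
After op 2 (write(18)): arr=[7 18 _ _ _] head=0 tail=2 count=2
After op 3 (read()): arr=[7 18 _ _ _] head=1 tail=2 count=1
After op 4 (write(14)): arr=[7 18 14 _ _] head=1 tail=3 count=2
After op 5 (read()): arr=[7 18 14 _ _] head=2 tail=3 count=1
After op 6 (read()): arr=[7 18 14 _ _] head=3 tail=3 count=0
After op 7 (write(15)): arr=[7 18 14 15 _] head=3 tail=4 count=1
After op 8 (write(12)): arr=[7 18 14 15 12] head=3 tail=0 count=2
After op 9 (write(11)): arr=[11 18 14 15 12] head=3 tail=1 count=3
After op 10 (write(13)): arr=[11 13 14 15 12] head=3 tail=2 count=4
After op 11 (write(6)): arr=[11 13 6 15 12] head=3 tail=3 count=5
After op 12 (write(5)): arr=[11 13 6 5 12] head=4 tail=4 count=5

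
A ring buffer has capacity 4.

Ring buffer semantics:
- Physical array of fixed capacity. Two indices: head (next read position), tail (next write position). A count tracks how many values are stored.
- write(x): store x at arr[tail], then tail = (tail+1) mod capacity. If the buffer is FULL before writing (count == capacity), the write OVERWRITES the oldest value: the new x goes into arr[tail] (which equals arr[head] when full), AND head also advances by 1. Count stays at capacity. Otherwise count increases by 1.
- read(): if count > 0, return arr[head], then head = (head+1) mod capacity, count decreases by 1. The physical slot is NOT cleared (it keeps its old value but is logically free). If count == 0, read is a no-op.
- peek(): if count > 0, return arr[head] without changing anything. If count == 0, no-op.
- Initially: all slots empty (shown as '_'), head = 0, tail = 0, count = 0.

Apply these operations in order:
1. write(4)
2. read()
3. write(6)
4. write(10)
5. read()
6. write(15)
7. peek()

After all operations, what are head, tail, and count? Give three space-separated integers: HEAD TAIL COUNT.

After op 1 (write(4)): arr=[4 _ _ _] head=0 tail=1 count=1
After op 2 (read()): arr=[4 _ _ _] head=1 tail=1 count=0
After op 3 (write(6)): arr=[4 6 _ _] head=1 tail=2 count=1
After op 4 (write(10)): arr=[4 6 10 _] head=1 tail=3 count=2
After op 5 (read()): arr=[4 6 10 _] head=2 tail=3 count=1
After op 6 (write(15)): arr=[4 6 10 15] head=2 tail=0 count=2
After op 7 (peek()): arr=[4 6 10 15] head=2 tail=0 count=2

Answer: 2 0 2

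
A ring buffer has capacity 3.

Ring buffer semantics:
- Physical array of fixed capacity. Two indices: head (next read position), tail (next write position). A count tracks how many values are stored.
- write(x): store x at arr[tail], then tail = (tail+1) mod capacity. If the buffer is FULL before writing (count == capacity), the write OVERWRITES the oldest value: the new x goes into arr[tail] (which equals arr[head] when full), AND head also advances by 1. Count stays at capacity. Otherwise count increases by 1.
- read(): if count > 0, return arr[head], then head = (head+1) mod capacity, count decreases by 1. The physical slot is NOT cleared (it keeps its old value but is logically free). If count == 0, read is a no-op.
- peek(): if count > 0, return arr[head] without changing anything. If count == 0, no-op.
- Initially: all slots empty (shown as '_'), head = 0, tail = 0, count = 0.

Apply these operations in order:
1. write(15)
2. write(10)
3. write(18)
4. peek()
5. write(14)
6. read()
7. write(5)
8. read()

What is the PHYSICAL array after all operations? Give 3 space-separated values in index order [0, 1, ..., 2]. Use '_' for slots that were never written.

Answer: 14 5 18

Derivation:
After op 1 (write(15)): arr=[15 _ _] head=0 tail=1 count=1
After op 2 (write(10)): arr=[15 10 _] head=0 tail=2 count=2
After op 3 (write(18)): arr=[15 10 18] head=0 tail=0 count=3
After op 4 (peek()): arr=[15 10 18] head=0 tail=0 count=3
After op 5 (write(14)): arr=[14 10 18] head=1 tail=1 count=3
After op 6 (read()): arr=[14 10 18] head=2 tail=1 count=2
After op 7 (write(5)): arr=[14 5 18] head=2 tail=2 count=3
After op 8 (read()): arr=[14 5 18] head=0 tail=2 count=2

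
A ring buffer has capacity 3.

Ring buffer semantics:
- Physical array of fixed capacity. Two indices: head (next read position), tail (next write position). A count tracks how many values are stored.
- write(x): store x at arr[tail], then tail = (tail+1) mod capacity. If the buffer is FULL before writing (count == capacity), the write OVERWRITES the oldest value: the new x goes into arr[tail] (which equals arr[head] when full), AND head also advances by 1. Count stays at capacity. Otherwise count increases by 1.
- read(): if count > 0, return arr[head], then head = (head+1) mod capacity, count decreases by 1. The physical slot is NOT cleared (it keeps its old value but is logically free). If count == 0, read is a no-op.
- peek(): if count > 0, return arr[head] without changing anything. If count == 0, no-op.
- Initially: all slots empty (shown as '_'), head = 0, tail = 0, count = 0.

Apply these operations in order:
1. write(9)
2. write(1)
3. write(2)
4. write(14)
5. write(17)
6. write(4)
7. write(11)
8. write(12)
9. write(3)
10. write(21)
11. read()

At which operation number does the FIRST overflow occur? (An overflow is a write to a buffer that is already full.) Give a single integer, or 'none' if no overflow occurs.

Answer: 4

Derivation:
After op 1 (write(9)): arr=[9 _ _] head=0 tail=1 count=1
After op 2 (write(1)): arr=[9 1 _] head=0 tail=2 count=2
After op 3 (write(2)): arr=[9 1 2] head=0 tail=0 count=3
After op 4 (write(14)): arr=[14 1 2] head=1 tail=1 count=3
After op 5 (write(17)): arr=[14 17 2] head=2 tail=2 count=3
After op 6 (write(4)): arr=[14 17 4] head=0 tail=0 count=3
After op 7 (write(11)): arr=[11 17 4] head=1 tail=1 count=3
After op 8 (write(12)): arr=[11 12 4] head=2 tail=2 count=3
After op 9 (write(3)): arr=[11 12 3] head=0 tail=0 count=3
After op 10 (write(21)): arr=[21 12 3] head=1 tail=1 count=3
After op 11 (read()): arr=[21 12 3] head=2 tail=1 count=2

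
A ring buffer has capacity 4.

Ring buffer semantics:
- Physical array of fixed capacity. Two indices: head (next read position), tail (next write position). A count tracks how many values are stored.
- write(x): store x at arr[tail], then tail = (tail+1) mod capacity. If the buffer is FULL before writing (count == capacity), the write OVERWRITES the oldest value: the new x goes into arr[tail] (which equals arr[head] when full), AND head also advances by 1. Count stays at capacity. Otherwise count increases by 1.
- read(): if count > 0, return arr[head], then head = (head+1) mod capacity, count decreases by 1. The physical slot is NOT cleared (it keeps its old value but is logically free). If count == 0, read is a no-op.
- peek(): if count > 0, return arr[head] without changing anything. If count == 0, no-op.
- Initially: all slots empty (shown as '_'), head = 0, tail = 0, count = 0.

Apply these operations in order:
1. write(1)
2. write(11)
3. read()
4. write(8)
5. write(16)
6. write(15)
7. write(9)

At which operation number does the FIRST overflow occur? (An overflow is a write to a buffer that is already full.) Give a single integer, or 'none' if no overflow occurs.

After op 1 (write(1)): arr=[1 _ _ _] head=0 tail=1 count=1
After op 2 (write(11)): arr=[1 11 _ _] head=0 tail=2 count=2
After op 3 (read()): arr=[1 11 _ _] head=1 tail=2 count=1
After op 4 (write(8)): arr=[1 11 8 _] head=1 tail=3 count=2
After op 5 (write(16)): arr=[1 11 8 16] head=1 tail=0 count=3
After op 6 (write(15)): arr=[15 11 8 16] head=1 tail=1 count=4
After op 7 (write(9)): arr=[15 9 8 16] head=2 tail=2 count=4

Answer: 7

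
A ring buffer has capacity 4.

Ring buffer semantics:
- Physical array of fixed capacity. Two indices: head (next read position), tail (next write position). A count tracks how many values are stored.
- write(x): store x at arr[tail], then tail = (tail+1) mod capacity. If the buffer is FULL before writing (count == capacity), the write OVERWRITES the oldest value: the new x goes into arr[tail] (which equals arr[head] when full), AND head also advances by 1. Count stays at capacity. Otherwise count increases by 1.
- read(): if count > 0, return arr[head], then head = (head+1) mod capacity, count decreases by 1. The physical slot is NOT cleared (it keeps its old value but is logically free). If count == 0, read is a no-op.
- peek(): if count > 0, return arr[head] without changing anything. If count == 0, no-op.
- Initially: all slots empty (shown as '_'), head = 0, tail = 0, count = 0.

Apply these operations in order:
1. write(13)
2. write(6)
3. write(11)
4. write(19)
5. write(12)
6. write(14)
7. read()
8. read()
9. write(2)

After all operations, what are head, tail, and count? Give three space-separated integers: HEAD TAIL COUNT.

After op 1 (write(13)): arr=[13 _ _ _] head=0 tail=1 count=1
After op 2 (write(6)): arr=[13 6 _ _] head=0 tail=2 count=2
After op 3 (write(11)): arr=[13 6 11 _] head=0 tail=3 count=3
After op 4 (write(19)): arr=[13 6 11 19] head=0 tail=0 count=4
After op 5 (write(12)): arr=[12 6 11 19] head=1 tail=1 count=4
After op 6 (write(14)): arr=[12 14 11 19] head=2 tail=2 count=4
After op 7 (read()): arr=[12 14 11 19] head=3 tail=2 count=3
After op 8 (read()): arr=[12 14 11 19] head=0 tail=2 count=2
After op 9 (write(2)): arr=[12 14 2 19] head=0 tail=3 count=3

Answer: 0 3 3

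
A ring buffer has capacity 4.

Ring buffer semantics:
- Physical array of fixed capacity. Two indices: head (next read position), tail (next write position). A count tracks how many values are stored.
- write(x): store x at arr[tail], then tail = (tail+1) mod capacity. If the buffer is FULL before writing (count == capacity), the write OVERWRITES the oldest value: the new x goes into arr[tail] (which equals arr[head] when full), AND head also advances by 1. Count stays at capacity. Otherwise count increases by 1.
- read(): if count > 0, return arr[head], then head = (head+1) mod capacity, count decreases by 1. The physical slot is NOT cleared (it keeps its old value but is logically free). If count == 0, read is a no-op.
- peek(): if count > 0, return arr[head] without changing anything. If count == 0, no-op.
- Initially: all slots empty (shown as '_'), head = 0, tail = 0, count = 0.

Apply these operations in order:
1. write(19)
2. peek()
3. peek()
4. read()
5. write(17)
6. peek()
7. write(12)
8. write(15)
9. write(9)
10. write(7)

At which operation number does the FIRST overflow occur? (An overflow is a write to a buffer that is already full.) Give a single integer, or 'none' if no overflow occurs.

After op 1 (write(19)): arr=[19 _ _ _] head=0 tail=1 count=1
After op 2 (peek()): arr=[19 _ _ _] head=0 tail=1 count=1
After op 3 (peek()): arr=[19 _ _ _] head=0 tail=1 count=1
After op 4 (read()): arr=[19 _ _ _] head=1 tail=1 count=0
After op 5 (write(17)): arr=[19 17 _ _] head=1 tail=2 count=1
After op 6 (peek()): arr=[19 17 _ _] head=1 tail=2 count=1
After op 7 (write(12)): arr=[19 17 12 _] head=1 tail=3 count=2
After op 8 (write(15)): arr=[19 17 12 15] head=1 tail=0 count=3
After op 9 (write(9)): arr=[9 17 12 15] head=1 tail=1 count=4
After op 10 (write(7)): arr=[9 7 12 15] head=2 tail=2 count=4

Answer: 10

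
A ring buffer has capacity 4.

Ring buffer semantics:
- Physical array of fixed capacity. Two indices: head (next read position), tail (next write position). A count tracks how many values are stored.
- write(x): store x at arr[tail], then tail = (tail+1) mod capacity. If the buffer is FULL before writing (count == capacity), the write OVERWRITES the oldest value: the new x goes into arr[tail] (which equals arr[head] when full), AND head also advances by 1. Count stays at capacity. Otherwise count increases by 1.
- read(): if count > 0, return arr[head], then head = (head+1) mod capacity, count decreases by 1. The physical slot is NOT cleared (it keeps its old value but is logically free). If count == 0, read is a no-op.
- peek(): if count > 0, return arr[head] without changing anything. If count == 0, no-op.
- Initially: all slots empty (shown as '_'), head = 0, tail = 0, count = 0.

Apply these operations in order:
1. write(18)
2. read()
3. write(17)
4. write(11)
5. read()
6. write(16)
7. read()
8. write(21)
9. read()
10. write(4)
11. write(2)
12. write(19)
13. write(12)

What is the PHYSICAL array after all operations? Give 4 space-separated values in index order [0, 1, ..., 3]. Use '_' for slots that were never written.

Answer: 12 4 2 19

Derivation:
After op 1 (write(18)): arr=[18 _ _ _] head=0 tail=1 count=1
After op 2 (read()): arr=[18 _ _ _] head=1 tail=1 count=0
After op 3 (write(17)): arr=[18 17 _ _] head=1 tail=2 count=1
After op 4 (write(11)): arr=[18 17 11 _] head=1 tail=3 count=2
After op 5 (read()): arr=[18 17 11 _] head=2 tail=3 count=1
After op 6 (write(16)): arr=[18 17 11 16] head=2 tail=0 count=2
After op 7 (read()): arr=[18 17 11 16] head=3 tail=0 count=1
After op 8 (write(21)): arr=[21 17 11 16] head=3 tail=1 count=2
After op 9 (read()): arr=[21 17 11 16] head=0 tail=1 count=1
After op 10 (write(4)): arr=[21 4 11 16] head=0 tail=2 count=2
After op 11 (write(2)): arr=[21 4 2 16] head=0 tail=3 count=3
After op 12 (write(19)): arr=[21 4 2 19] head=0 tail=0 count=4
After op 13 (write(12)): arr=[12 4 2 19] head=1 tail=1 count=4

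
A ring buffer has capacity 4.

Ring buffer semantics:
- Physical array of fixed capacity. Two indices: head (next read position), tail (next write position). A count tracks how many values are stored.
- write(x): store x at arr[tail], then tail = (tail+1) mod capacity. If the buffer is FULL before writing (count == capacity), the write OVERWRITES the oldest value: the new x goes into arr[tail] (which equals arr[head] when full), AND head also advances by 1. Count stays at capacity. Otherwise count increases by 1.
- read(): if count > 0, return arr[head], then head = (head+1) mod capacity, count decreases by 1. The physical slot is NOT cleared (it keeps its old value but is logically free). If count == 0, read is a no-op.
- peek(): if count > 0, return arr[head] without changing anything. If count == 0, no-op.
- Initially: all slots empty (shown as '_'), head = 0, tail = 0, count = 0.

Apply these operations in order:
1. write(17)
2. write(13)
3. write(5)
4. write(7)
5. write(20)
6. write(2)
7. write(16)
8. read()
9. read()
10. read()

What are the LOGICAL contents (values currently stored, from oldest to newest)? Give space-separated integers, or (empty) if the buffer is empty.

After op 1 (write(17)): arr=[17 _ _ _] head=0 tail=1 count=1
After op 2 (write(13)): arr=[17 13 _ _] head=0 tail=2 count=2
After op 3 (write(5)): arr=[17 13 5 _] head=0 tail=3 count=3
After op 4 (write(7)): arr=[17 13 5 7] head=0 tail=0 count=4
After op 5 (write(20)): arr=[20 13 5 7] head=1 tail=1 count=4
After op 6 (write(2)): arr=[20 2 5 7] head=2 tail=2 count=4
After op 7 (write(16)): arr=[20 2 16 7] head=3 tail=3 count=4
After op 8 (read()): arr=[20 2 16 7] head=0 tail=3 count=3
After op 9 (read()): arr=[20 2 16 7] head=1 tail=3 count=2
After op 10 (read()): arr=[20 2 16 7] head=2 tail=3 count=1

Answer: 16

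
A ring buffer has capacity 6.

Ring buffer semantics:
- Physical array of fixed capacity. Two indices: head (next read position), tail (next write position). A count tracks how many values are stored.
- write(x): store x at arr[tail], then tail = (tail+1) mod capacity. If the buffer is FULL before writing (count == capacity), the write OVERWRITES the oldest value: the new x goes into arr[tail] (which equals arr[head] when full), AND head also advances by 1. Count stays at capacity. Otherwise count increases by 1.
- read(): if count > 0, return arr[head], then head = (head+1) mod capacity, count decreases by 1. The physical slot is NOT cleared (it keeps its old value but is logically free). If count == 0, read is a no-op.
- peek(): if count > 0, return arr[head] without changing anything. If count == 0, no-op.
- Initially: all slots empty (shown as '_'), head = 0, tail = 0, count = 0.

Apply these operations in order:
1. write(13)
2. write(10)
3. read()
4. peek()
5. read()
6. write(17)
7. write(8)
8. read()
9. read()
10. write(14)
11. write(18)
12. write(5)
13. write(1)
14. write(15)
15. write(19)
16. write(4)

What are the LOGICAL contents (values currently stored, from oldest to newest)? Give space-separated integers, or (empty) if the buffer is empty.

After op 1 (write(13)): arr=[13 _ _ _ _ _] head=0 tail=1 count=1
After op 2 (write(10)): arr=[13 10 _ _ _ _] head=0 tail=2 count=2
After op 3 (read()): arr=[13 10 _ _ _ _] head=1 tail=2 count=1
After op 4 (peek()): arr=[13 10 _ _ _ _] head=1 tail=2 count=1
After op 5 (read()): arr=[13 10 _ _ _ _] head=2 tail=2 count=0
After op 6 (write(17)): arr=[13 10 17 _ _ _] head=2 tail=3 count=1
After op 7 (write(8)): arr=[13 10 17 8 _ _] head=2 tail=4 count=2
After op 8 (read()): arr=[13 10 17 8 _ _] head=3 tail=4 count=1
After op 9 (read()): arr=[13 10 17 8 _ _] head=4 tail=4 count=0
After op 10 (write(14)): arr=[13 10 17 8 14 _] head=4 tail=5 count=1
After op 11 (write(18)): arr=[13 10 17 8 14 18] head=4 tail=0 count=2
After op 12 (write(5)): arr=[5 10 17 8 14 18] head=4 tail=1 count=3
After op 13 (write(1)): arr=[5 1 17 8 14 18] head=4 tail=2 count=4
After op 14 (write(15)): arr=[5 1 15 8 14 18] head=4 tail=3 count=5
After op 15 (write(19)): arr=[5 1 15 19 14 18] head=4 tail=4 count=6
After op 16 (write(4)): arr=[5 1 15 19 4 18] head=5 tail=5 count=6

Answer: 18 5 1 15 19 4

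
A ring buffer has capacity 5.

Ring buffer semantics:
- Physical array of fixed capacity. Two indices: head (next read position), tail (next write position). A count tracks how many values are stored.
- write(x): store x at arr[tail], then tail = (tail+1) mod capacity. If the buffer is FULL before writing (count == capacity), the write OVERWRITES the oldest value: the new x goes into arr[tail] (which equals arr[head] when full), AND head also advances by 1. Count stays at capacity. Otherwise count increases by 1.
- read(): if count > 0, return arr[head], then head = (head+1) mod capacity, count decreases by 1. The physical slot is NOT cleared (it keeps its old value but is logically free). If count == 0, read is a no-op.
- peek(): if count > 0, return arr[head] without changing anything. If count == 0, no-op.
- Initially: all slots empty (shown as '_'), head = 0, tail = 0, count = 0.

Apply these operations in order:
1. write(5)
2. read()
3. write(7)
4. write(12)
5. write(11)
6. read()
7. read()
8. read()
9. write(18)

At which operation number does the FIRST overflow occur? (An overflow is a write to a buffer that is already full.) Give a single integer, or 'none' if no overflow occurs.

Answer: none

Derivation:
After op 1 (write(5)): arr=[5 _ _ _ _] head=0 tail=1 count=1
After op 2 (read()): arr=[5 _ _ _ _] head=1 tail=1 count=0
After op 3 (write(7)): arr=[5 7 _ _ _] head=1 tail=2 count=1
After op 4 (write(12)): arr=[5 7 12 _ _] head=1 tail=3 count=2
After op 5 (write(11)): arr=[5 7 12 11 _] head=1 tail=4 count=3
After op 6 (read()): arr=[5 7 12 11 _] head=2 tail=4 count=2
After op 7 (read()): arr=[5 7 12 11 _] head=3 tail=4 count=1
After op 8 (read()): arr=[5 7 12 11 _] head=4 tail=4 count=0
After op 9 (write(18)): arr=[5 7 12 11 18] head=4 tail=0 count=1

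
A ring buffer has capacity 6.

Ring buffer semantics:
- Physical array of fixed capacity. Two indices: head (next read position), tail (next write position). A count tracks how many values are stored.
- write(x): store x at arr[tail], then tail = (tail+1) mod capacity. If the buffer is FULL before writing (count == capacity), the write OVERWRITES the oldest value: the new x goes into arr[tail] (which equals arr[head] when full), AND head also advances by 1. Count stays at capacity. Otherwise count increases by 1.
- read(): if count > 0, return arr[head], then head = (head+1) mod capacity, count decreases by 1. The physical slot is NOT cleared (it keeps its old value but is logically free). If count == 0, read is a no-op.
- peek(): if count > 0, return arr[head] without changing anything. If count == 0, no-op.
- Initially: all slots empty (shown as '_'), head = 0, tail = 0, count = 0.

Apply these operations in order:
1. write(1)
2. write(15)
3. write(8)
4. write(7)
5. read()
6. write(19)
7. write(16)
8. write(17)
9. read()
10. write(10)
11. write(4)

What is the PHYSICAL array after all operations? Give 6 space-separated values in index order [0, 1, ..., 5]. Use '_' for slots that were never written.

After op 1 (write(1)): arr=[1 _ _ _ _ _] head=0 tail=1 count=1
After op 2 (write(15)): arr=[1 15 _ _ _ _] head=0 tail=2 count=2
After op 3 (write(8)): arr=[1 15 8 _ _ _] head=0 tail=3 count=3
After op 4 (write(7)): arr=[1 15 8 7 _ _] head=0 tail=4 count=4
After op 5 (read()): arr=[1 15 8 7 _ _] head=1 tail=4 count=3
After op 6 (write(19)): arr=[1 15 8 7 19 _] head=1 tail=5 count=4
After op 7 (write(16)): arr=[1 15 8 7 19 16] head=1 tail=0 count=5
After op 8 (write(17)): arr=[17 15 8 7 19 16] head=1 tail=1 count=6
After op 9 (read()): arr=[17 15 8 7 19 16] head=2 tail=1 count=5
After op 10 (write(10)): arr=[17 10 8 7 19 16] head=2 tail=2 count=6
After op 11 (write(4)): arr=[17 10 4 7 19 16] head=3 tail=3 count=6

Answer: 17 10 4 7 19 16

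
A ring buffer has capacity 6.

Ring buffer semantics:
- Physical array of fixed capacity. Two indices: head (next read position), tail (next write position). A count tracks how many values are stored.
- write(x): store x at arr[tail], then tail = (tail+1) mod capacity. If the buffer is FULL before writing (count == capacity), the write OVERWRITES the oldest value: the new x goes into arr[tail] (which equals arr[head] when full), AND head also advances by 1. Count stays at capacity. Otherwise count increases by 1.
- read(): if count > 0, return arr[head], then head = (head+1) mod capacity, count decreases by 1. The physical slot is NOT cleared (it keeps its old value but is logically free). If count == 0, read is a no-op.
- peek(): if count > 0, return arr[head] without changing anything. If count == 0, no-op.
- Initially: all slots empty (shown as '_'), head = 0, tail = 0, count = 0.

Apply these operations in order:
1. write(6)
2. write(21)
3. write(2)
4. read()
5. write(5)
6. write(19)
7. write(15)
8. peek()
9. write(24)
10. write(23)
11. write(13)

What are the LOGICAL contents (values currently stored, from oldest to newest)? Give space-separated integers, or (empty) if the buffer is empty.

Answer: 5 19 15 24 23 13

Derivation:
After op 1 (write(6)): arr=[6 _ _ _ _ _] head=0 tail=1 count=1
After op 2 (write(21)): arr=[6 21 _ _ _ _] head=0 tail=2 count=2
After op 3 (write(2)): arr=[6 21 2 _ _ _] head=0 tail=3 count=3
After op 4 (read()): arr=[6 21 2 _ _ _] head=1 tail=3 count=2
After op 5 (write(5)): arr=[6 21 2 5 _ _] head=1 tail=4 count=3
After op 6 (write(19)): arr=[6 21 2 5 19 _] head=1 tail=5 count=4
After op 7 (write(15)): arr=[6 21 2 5 19 15] head=1 tail=0 count=5
After op 8 (peek()): arr=[6 21 2 5 19 15] head=1 tail=0 count=5
After op 9 (write(24)): arr=[24 21 2 5 19 15] head=1 tail=1 count=6
After op 10 (write(23)): arr=[24 23 2 5 19 15] head=2 tail=2 count=6
After op 11 (write(13)): arr=[24 23 13 5 19 15] head=3 tail=3 count=6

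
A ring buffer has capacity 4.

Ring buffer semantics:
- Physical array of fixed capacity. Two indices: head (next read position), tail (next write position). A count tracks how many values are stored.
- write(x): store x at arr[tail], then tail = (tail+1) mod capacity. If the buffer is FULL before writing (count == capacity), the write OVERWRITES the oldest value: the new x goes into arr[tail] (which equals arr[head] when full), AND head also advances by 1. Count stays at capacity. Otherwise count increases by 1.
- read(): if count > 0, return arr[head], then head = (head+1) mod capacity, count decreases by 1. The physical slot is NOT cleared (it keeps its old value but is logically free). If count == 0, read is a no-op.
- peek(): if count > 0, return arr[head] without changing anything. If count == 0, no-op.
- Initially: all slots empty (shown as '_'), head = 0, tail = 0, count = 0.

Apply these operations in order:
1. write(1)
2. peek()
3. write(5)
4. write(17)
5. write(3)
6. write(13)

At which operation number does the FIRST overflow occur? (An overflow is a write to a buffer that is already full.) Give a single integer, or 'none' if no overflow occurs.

Answer: 6

Derivation:
After op 1 (write(1)): arr=[1 _ _ _] head=0 tail=1 count=1
After op 2 (peek()): arr=[1 _ _ _] head=0 tail=1 count=1
After op 3 (write(5)): arr=[1 5 _ _] head=0 tail=2 count=2
After op 4 (write(17)): arr=[1 5 17 _] head=0 tail=3 count=3
After op 5 (write(3)): arr=[1 5 17 3] head=0 tail=0 count=4
After op 6 (write(13)): arr=[13 5 17 3] head=1 tail=1 count=4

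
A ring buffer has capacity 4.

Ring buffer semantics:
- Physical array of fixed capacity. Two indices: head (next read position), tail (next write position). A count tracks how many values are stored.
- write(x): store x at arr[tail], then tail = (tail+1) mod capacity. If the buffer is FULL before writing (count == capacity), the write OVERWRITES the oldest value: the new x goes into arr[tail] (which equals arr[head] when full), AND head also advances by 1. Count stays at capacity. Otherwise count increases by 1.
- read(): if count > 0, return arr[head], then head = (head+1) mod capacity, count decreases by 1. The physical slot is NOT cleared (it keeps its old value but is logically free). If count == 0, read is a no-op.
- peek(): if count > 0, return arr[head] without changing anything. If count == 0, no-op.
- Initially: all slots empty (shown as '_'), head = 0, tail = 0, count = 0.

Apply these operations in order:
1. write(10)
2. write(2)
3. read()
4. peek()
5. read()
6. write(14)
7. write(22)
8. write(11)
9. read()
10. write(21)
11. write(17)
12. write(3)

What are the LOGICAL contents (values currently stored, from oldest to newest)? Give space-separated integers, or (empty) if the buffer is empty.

After op 1 (write(10)): arr=[10 _ _ _] head=0 tail=1 count=1
After op 2 (write(2)): arr=[10 2 _ _] head=0 tail=2 count=2
After op 3 (read()): arr=[10 2 _ _] head=1 tail=2 count=1
After op 4 (peek()): arr=[10 2 _ _] head=1 tail=2 count=1
After op 5 (read()): arr=[10 2 _ _] head=2 tail=2 count=0
After op 6 (write(14)): arr=[10 2 14 _] head=2 tail=3 count=1
After op 7 (write(22)): arr=[10 2 14 22] head=2 tail=0 count=2
After op 8 (write(11)): arr=[11 2 14 22] head=2 tail=1 count=3
After op 9 (read()): arr=[11 2 14 22] head=3 tail=1 count=2
After op 10 (write(21)): arr=[11 21 14 22] head=3 tail=2 count=3
After op 11 (write(17)): arr=[11 21 17 22] head=3 tail=3 count=4
After op 12 (write(3)): arr=[11 21 17 3] head=0 tail=0 count=4

Answer: 11 21 17 3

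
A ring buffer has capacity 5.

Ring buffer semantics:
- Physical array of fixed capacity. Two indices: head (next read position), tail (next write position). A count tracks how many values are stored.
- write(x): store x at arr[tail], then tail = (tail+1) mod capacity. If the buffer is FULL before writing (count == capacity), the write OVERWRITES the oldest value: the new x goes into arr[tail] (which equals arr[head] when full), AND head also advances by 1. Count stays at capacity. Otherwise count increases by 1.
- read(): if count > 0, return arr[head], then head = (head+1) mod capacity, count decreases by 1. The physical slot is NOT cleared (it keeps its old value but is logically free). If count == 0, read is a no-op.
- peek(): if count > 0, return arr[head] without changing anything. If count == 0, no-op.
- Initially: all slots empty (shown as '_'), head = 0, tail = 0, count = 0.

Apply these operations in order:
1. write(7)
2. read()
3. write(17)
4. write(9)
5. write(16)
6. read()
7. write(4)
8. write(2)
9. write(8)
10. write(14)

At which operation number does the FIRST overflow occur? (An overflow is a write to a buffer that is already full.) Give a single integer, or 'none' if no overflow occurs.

After op 1 (write(7)): arr=[7 _ _ _ _] head=0 tail=1 count=1
After op 2 (read()): arr=[7 _ _ _ _] head=1 tail=1 count=0
After op 3 (write(17)): arr=[7 17 _ _ _] head=1 tail=2 count=1
After op 4 (write(9)): arr=[7 17 9 _ _] head=1 tail=3 count=2
After op 5 (write(16)): arr=[7 17 9 16 _] head=1 tail=4 count=3
After op 6 (read()): arr=[7 17 9 16 _] head=2 tail=4 count=2
After op 7 (write(4)): arr=[7 17 9 16 4] head=2 tail=0 count=3
After op 8 (write(2)): arr=[2 17 9 16 4] head=2 tail=1 count=4
After op 9 (write(8)): arr=[2 8 9 16 4] head=2 tail=2 count=5
After op 10 (write(14)): arr=[2 8 14 16 4] head=3 tail=3 count=5

Answer: 10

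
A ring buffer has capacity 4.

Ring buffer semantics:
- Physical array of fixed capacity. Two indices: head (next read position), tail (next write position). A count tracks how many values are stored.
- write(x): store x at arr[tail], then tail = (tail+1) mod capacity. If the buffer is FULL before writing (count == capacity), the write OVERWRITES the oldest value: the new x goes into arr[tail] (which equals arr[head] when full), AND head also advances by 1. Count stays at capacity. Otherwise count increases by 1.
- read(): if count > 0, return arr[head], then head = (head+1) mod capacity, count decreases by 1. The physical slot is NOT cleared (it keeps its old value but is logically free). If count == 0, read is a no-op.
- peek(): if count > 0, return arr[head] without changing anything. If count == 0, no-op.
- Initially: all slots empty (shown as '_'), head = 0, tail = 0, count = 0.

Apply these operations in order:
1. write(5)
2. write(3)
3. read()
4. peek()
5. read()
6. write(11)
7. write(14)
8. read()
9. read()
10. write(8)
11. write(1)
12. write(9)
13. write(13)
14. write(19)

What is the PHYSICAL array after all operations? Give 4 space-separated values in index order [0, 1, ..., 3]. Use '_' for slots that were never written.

Answer: 19 1 9 13

Derivation:
After op 1 (write(5)): arr=[5 _ _ _] head=0 tail=1 count=1
After op 2 (write(3)): arr=[5 3 _ _] head=0 tail=2 count=2
After op 3 (read()): arr=[5 3 _ _] head=1 tail=2 count=1
After op 4 (peek()): arr=[5 3 _ _] head=1 tail=2 count=1
After op 5 (read()): arr=[5 3 _ _] head=2 tail=2 count=0
After op 6 (write(11)): arr=[5 3 11 _] head=2 tail=3 count=1
After op 7 (write(14)): arr=[5 3 11 14] head=2 tail=0 count=2
After op 8 (read()): arr=[5 3 11 14] head=3 tail=0 count=1
After op 9 (read()): arr=[5 3 11 14] head=0 tail=0 count=0
After op 10 (write(8)): arr=[8 3 11 14] head=0 tail=1 count=1
After op 11 (write(1)): arr=[8 1 11 14] head=0 tail=2 count=2
After op 12 (write(9)): arr=[8 1 9 14] head=0 tail=3 count=3
After op 13 (write(13)): arr=[8 1 9 13] head=0 tail=0 count=4
After op 14 (write(19)): arr=[19 1 9 13] head=1 tail=1 count=4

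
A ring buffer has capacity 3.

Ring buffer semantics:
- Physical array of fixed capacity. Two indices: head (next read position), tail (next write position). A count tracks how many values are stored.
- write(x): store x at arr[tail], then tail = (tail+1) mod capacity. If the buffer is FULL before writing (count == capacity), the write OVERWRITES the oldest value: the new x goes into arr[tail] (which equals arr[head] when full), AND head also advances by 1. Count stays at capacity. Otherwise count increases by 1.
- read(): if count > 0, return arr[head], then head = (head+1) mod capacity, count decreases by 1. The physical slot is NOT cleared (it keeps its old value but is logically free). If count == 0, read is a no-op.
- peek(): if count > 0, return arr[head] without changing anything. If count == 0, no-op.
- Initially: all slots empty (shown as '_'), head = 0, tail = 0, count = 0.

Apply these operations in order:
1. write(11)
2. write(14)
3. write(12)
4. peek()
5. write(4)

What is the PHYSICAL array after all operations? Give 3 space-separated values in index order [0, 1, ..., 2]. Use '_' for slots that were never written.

Answer: 4 14 12

Derivation:
After op 1 (write(11)): arr=[11 _ _] head=0 tail=1 count=1
After op 2 (write(14)): arr=[11 14 _] head=0 tail=2 count=2
After op 3 (write(12)): arr=[11 14 12] head=0 tail=0 count=3
After op 4 (peek()): arr=[11 14 12] head=0 tail=0 count=3
After op 5 (write(4)): arr=[4 14 12] head=1 tail=1 count=3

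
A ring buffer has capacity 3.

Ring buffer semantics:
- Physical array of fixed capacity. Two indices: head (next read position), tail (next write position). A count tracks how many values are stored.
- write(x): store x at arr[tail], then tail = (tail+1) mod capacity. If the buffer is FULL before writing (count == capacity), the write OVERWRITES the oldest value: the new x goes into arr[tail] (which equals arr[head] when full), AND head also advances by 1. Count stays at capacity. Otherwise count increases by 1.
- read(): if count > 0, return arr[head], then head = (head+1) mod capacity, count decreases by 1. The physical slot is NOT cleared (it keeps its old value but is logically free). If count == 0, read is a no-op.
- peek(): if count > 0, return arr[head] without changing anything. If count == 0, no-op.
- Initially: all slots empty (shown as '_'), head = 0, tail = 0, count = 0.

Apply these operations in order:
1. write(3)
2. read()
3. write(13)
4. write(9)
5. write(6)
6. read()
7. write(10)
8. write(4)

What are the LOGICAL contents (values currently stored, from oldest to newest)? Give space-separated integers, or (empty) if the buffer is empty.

Answer: 6 10 4

Derivation:
After op 1 (write(3)): arr=[3 _ _] head=0 tail=1 count=1
After op 2 (read()): arr=[3 _ _] head=1 tail=1 count=0
After op 3 (write(13)): arr=[3 13 _] head=1 tail=2 count=1
After op 4 (write(9)): arr=[3 13 9] head=1 tail=0 count=2
After op 5 (write(6)): arr=[6 13 9] head=1 tail=1 count=3
After op 6 (read()): arr=[6 13 9] head=2 tail=1 count=2
After op 7 (write(10)): arr=[6 10 9] head=2 tail=2 count=3
After op 8 (write(4)): arr=[6 10 4] head=0 tail=0 count=3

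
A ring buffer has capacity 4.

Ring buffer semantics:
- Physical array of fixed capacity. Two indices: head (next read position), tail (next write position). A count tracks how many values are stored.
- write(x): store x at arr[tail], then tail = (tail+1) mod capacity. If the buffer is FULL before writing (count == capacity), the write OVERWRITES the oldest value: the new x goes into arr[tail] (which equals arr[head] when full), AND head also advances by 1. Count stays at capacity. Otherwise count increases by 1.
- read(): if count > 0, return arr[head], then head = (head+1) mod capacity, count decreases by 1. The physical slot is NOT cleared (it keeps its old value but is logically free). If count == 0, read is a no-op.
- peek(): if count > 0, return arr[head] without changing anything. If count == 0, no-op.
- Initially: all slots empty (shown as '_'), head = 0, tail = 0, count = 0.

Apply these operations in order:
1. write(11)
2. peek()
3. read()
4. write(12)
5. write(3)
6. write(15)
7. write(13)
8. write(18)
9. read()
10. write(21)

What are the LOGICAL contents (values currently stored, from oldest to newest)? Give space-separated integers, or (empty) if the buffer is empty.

After op 1 (write(11)): arr=[11 _ _ _] head=0 tail=1 count=1
After op 2 (peek()): arr=[11 _ _ _] head=0 tail=1 count=1
After op 3 (read()): arr=[11 _ _ _] head=1 tail=1 count=0
After op 4 (write(12)): arr=[11 12 _ _] head=1 tail=2 count=1
After op 5 (write(3)): arr=[11 12 3 _] head=1 tail=3 count=2
After op 6 (write(15)): arr=[11 12 3 15] head=1 tail=0 count=3
After op 7 (write(13)): arr=[13 12 3 15] head=1 tail=1 count=4
After op 8 (write(18)): arr=[13 18 3 15] head=2 tail=2 count=4
After op 9 (read()): arr=[13 18 3 15] head=3 tail=2 count=3
After op 10 (write(21)): arr=[13 18 21 15] head=3 tail=3 count=4

Answer: 15 13 18 21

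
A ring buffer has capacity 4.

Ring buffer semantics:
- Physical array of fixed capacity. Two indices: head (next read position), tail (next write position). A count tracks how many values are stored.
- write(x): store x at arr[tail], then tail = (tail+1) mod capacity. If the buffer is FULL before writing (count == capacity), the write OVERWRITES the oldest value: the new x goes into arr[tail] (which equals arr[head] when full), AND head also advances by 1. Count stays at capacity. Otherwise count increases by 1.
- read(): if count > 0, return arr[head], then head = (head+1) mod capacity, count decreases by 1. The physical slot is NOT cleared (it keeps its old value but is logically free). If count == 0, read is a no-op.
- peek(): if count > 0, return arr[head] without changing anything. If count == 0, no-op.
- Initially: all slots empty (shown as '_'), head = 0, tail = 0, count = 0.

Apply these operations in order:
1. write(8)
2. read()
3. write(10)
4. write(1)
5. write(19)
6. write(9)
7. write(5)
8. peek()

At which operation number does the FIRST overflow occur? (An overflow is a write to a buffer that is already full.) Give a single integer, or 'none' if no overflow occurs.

Answer: 7

Derivation:
After op 1 (write(8)): arr=[8 _ _ _] head=0 tail=1 count=1
After op 2 (read()): arr=[8 _ _ _] head=1 tail=1 count=0
After op 3 (write(10)): arr=[8 10 _ _] head=1 tail=2 count=1
After op 4 (write(1)): arr=[8 10 1 _] head=1 tail=3 count=2
After op 5 (write(19)): arr=[8 10 1 19] head=1 tail=0 count=3
After op 6 (write(9)): arr=[9 10 1 19] head=1 tail=1 count=4
After op 7 (write(5)): arr=[9 5 1 19] head=2 tail=2 count=4
After op 8 (peek()): arr=[9 5 1 19] head=2 tail=2 count=4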